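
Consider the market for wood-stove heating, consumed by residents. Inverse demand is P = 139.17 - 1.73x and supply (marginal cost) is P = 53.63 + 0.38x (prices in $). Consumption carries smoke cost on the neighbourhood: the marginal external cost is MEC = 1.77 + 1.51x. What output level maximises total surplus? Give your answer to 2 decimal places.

Social marginal benefit = demand − MEC = 137.40 - 3.24x.
Set SMB = MC: 137.40 - 3.24x = 53.63 + 0.38x → x* = 23.1409.

x* = 23.14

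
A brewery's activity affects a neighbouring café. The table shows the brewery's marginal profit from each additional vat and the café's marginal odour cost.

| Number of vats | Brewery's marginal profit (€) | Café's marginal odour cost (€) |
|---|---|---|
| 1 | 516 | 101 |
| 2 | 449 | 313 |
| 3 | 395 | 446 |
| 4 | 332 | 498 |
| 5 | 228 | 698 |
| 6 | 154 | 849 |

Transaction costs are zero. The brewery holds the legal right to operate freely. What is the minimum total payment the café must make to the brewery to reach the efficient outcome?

Left alone the brewery would choose level 6 (marginal profit stays positive).
Efficient level: k* = 2 (marginal profit ≥ marginal odour cost through 2).
The café must at least cover the brewery's forgone profit from cutting 6→2: 395 + 332 + 228 + 154 = 1109.

€1109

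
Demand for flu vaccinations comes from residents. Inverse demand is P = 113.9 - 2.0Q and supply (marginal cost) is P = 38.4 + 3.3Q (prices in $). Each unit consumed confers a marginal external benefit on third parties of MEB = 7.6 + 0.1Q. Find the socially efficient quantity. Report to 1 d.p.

Social marginal benefit = demand + MEB = 121.5 - 1.9Q.
Set SMB = MC: 121.5 - 1.9Q = 38.4 + 3.3Q → Q* = 15.9808.

Q* = 16.0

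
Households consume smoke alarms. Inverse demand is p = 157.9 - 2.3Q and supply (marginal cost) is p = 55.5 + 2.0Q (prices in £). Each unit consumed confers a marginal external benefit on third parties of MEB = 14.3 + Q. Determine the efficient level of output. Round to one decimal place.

Social marginal benefit = demand + MEB = 172.2 - 1.3Q.
Set SMB = MC: 172.2 - 1.3Q = 55.5 + 2.0Q → Q* = 35.3636.

Q* = 35.4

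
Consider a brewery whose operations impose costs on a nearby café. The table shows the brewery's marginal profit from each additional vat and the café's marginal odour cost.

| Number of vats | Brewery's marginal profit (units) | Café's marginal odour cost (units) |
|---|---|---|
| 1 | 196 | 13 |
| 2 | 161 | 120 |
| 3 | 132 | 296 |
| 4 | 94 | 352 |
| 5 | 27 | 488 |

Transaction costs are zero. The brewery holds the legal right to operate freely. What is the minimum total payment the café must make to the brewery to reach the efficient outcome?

Left alone the brewery would choose level 5 (marginal profit stays positive).
Efficient level: k* = 2 (marginal profit ≥ marginal odour cost through 2).
The café must at least cover the brewery's forgone profit from cutting 5→2: 132 + 94 + 27 = 253.

253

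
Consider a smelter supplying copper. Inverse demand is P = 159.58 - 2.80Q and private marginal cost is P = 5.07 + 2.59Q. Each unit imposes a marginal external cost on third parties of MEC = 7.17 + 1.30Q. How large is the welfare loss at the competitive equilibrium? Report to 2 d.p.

Market equilibrium (private): 5.07 + 2.59Q = 159.58 - 2.80Q → Q_m = 28.6660.
Social marginal cost = private MC + MEC = 12.24 + 3.89Q.
Set SMC = demand: 12.24 + 3.89Q = 159.58 - 2.80Q → Q* = 22.0239.
The welfare-loss triangle has base |Q_m − Q*| and height MEC(Q_m) (the vertical gap between SMC and demand is zero at Q* and MEC at Q_m).
DWL = ½ × 6.6421 × 44.4359 = 147.5738.

DWL = 147.57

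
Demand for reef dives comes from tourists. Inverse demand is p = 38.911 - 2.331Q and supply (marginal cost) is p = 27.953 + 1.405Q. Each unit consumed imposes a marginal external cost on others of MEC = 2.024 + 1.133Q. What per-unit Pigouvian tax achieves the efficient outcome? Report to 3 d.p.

Social marginal benefit = demand − MEC = 36.887 - 3.464Q.
Set SMB = MC: 36.887 - 3.464Q = 27.953 + 1.405Q → Q* = 1.8349.
The Pigouvian tax equals MEC at Q*: 2.024 + 1.133×1.8349 = 4.1029.

tax = 4.103 per unit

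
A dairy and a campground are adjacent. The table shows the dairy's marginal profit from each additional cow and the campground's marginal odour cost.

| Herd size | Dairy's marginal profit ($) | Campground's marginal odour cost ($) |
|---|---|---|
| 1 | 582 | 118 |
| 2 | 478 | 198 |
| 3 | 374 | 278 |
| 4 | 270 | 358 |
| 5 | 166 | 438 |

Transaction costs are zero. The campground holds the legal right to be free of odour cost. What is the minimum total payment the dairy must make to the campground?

Efficient level: marginal profit ≥ marginal odour cost through level 3, so k* = 3.
With the campground holding the right, the dairy must at least compensate total damage at k*: 118 + 198 + 278 = 594.

$594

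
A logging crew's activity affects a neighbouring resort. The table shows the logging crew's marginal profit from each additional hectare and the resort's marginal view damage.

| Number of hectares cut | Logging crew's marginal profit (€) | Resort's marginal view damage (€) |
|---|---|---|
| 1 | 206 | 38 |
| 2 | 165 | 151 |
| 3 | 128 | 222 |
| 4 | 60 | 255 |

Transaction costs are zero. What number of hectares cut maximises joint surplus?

2

Bargaining reaches the level where marginal profit last exceeds marginal view damage.
That holds through level 2 (165 ≥ 151) but not at 3 (128 < 222).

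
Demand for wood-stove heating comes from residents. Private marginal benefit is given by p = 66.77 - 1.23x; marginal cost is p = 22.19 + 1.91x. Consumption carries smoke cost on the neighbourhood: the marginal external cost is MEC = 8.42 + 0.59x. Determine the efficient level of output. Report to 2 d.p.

Social marginal benefit = demand − MEC = 58.35 - 1.82x.
Set SMB = MC: 58.35 - 1.82x = 22.19 + 1.91x → x* = 9.6944.

x* = 9.69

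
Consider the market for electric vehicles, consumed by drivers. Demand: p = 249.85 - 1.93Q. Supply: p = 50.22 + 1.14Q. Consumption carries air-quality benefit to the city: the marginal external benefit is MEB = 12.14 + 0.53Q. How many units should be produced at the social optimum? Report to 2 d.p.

Q* = 83.37

Social marginal benefit = demand + MEB = 261.99 - 1.40Q.
Set SMB = MC: 261.99 - 1.40Q = 50.22 + 1.14Q → Q* = 83.3740.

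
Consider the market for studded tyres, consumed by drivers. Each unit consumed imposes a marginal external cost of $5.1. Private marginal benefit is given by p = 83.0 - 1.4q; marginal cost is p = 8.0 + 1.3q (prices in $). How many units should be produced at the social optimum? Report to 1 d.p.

q* = 25.9

Social marginal benefit = demand − MEC = 77.9 - 1.4q.
Set SMB = MC: 77.9 - 1.4q = 8.0 + 1.3q → q* = 25.8889.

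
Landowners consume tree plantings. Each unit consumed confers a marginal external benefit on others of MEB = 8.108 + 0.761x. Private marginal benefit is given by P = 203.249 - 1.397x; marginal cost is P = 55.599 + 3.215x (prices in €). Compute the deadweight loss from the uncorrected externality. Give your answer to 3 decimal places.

Market equilibrium (private): 55.599 + 3.215x = 203.249 - 1.397x → x_m = 32.0143.
Social marginal benefit = demand + MEB = 211.357 - 0.636x.
Set SMB = MC: 211.357 - 0.636x = 55.599 + 3.215x → x* = 40.4461.
Height of the DWL triangle at x_m is SMB(x_m) − MC(x_m) = MEB(x_m) = 32.4709.
DWL = ½ × 8.4318 × 32.4709 = 136.8941.

DWL = €136.894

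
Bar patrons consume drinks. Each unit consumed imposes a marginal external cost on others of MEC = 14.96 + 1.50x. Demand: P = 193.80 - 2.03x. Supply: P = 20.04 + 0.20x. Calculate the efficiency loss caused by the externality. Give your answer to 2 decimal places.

Market equilibrium (private): 20.04 + 0.20x = 193.80 - 2.03x → x_m = 77.9193.
Social marginal benefit = demand − MEC = 178.84 - 3.53x.
Set SMB = MC: 178.84 - 3.53x = 20.04 + 0.20x → x* = 42.5737.
Between x* and x_m the wedge MC − SMB runs linearly from 0 to MEC(x_m), so the loss is a triangle.
DWL = ½ × 35.3456 × 131.8389 = 2329.9625.

DWL = 2329.96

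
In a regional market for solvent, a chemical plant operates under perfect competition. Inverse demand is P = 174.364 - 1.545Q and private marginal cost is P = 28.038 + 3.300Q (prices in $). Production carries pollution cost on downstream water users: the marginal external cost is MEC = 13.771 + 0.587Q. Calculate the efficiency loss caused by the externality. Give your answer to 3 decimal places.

DWL = $91.329

Market equilibrium (private): 28.038 + 3.300Q = 174.364 - 1.545Q → Q_m = 30.2014.
Social marginal cost = private MC + MEC = 41.809 + 3.887Q.
Set SMC = demand: 41.809 + 3.887Q = 174.364 - 1.545Q → Q* = 24.4026.
Height of the DWL triangle at Q_m is SMC(Q_m) − demand(Q_m) = MEC(Q_m) = 31.4992.
DWL = ½ × 5.7988 × 31.4992 = 91.3288.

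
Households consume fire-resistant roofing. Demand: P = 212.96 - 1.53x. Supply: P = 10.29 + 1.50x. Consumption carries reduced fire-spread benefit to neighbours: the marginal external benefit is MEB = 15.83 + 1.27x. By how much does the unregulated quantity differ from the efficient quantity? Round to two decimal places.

57.26 units

Market equilibrium (private): 10.29 + 1.50x = 212.96 - 1.53x → x_m = 66.8878.
Social marginal benefit = demand + MEB = 228.79 - 0.26x.
Set SMB = MC: 228.79 - 0.26x = 10.29 + 1.50x → x* = 124.1477.
Gap = |66.8878 − 124.1477| = 57.2599.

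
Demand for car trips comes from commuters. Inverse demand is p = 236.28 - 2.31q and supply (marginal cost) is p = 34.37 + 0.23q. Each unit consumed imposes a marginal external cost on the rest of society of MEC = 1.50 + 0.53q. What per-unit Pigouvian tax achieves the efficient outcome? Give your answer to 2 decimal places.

tax = 36.10 per unit

Social marginal benefit = demand − MEC = 234.78 - 2.84q.
Set SMB = MC: 234.78 - 2.84q = 34.37 + 0.23q → q* = 65.2801.
The Pigouvian tax equals MEC at q*: 1.50 + 0.53×65.2801 = 36.0985.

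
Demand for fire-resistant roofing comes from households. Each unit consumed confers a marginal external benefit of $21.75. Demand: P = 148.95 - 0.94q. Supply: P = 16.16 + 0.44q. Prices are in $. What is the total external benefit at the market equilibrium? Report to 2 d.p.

Market equilibrium (private): 16.16 + 0.44q = 148.95 - 0.94q → q_m = 96.2246.
Total external benefit = MEB × q_m = 21.75 × 96.2246 = 2092.8851.

$2092.89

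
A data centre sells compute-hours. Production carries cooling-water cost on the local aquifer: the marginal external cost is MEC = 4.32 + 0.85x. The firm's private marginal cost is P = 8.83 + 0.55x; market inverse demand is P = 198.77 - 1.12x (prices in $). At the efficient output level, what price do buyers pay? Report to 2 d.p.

Social marginal cost = private MC + MEC = 13.15 + 1.40x.
Set SMC = demand: 13.15 + 1.40x = 198.77 - 1.12x → x* = 73.6587.
Consumer price on the demand curve at x*: 198.77 − 1.12×73.6587 = 116.2723.

P = $116.27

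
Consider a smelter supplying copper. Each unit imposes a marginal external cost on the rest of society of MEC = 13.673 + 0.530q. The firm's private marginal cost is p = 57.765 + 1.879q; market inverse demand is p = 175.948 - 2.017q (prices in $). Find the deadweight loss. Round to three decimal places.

DWL = $99.986

Market equilibrium (private): 57.765 + 1.879q = 175.948 - 2.017q → q_m = 30.3344.
Social marginal cost = private MC + MEC = 71.438 + 2.409q.
Set SMC = demand: 71.438 + 2.409q = 175.948 - 2.017q → q* = 23.6127.
The welfare-loss triangle has base |q_m − q*| and height MEC(q_m) (the vertical gap between SMC and demand is zero at q* and MEC at q_m).
DWL = ½ × 6.7217 × 29.7503 = 99.9863.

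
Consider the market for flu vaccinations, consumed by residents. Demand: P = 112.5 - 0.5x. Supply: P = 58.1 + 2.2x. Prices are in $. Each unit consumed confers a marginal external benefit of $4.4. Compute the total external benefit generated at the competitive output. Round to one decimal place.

$88.7

Market equilibrium (private): 58.1 + 2.2x = 112.5 - 0.5x → x_m = 20.1481.
Total external benefit = MEB × x_m = 4.4 × 20.1481 = 88.6516.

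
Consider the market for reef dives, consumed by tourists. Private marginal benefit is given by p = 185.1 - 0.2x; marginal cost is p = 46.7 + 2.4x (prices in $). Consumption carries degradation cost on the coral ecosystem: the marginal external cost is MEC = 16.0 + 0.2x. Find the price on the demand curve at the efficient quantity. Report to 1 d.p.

Social marginal benefit = demand − MEC = 169.1 - 0.4x.
Set SMB = MC: 169.1 - 0.4x = 46.7 + 2.4x → x* = 43.7143.
Consumer price on the demand curve at x*: 185.1 − 0.2×43.7143 = 176.3571.

P = $176.4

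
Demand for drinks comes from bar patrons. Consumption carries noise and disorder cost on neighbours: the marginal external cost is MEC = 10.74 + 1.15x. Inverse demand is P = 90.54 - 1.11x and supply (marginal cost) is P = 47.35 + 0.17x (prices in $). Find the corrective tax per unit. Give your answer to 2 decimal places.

Social marginal benefit = demand − MEC = 79.80 - 2.26x.
Set SMB = MC: 79.80 - 2.26x = 47.35 + 0.17x → x* = 13.3539.
The Pigouvian tax equals MEC at x*: 10.74 + 1.15×13.3539 = 26.0970.

tax = $26.10 per unit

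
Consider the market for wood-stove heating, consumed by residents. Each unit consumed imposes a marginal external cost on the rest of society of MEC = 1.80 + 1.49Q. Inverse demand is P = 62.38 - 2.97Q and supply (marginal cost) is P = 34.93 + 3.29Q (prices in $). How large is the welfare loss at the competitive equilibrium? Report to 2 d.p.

DWL = $4.48

Market equilibrium (private): 34.93 + 3.29Q = 62.38 - 2.97Q → Q_m = 4.3850.
Social marginal benefit = demand − MEC = 60.58 - 4.46Q.
Set SMB = MC: 60.58 - 4.46Q = 34.93 + 3.29Q → Q* = 3.3097.
Height of the DWL triangle at Q_m is MC(Q_m) − SMB(Q_m) = MEC(Q_m) = 8.3336.
DWL = ½ × 1.0753 × 8.3336 = 4.4806.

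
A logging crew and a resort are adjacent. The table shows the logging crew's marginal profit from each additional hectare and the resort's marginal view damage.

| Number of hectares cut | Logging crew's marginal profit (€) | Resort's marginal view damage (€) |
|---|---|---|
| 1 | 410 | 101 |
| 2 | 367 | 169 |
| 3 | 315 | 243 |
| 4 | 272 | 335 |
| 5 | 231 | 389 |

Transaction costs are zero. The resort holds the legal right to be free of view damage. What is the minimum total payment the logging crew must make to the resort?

Efficient level: marginal profit ≥ marginal view damage through level 3, so k* = 3.
With the resort holding the right, the logging crew must at least compensate total damage at k*: 101 + 169 + 243 = 513.

€513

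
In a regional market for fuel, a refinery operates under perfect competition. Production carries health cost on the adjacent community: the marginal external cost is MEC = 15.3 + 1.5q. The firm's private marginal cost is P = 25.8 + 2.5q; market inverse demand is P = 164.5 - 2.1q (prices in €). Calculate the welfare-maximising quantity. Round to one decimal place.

Social marginal cost = private MC + MEC = 41.1 + 4.0q.
Set SMC = demand: 41.1 + 4.0q = 164.5 - 2.1q → q* = 20.2295.

q* = 20.2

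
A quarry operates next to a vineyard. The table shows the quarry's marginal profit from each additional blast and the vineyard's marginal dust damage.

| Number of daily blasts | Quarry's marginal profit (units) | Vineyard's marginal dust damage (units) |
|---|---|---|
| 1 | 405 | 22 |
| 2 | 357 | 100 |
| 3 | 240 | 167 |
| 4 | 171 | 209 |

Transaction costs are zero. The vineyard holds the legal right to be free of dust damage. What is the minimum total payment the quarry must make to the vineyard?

Efficient level: marginal profit ≥ marginal dust damage through level 3, so k* = 3.
With the vineyard holding the right, the quarry must at least compensate total damage at k*: 22 + 100 + 167 = 289.

289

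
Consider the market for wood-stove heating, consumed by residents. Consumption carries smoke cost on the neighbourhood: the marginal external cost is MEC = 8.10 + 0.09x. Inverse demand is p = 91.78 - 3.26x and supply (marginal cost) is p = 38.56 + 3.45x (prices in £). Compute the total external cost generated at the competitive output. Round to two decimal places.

£67.08

Market equilibrium (private): 38.56 + 3.45x = 91.78 - 3.26x → x_m = 7.9314.
Total external cost = ∫₀^{x_m} (8.10 + 0.09x) dx = 8.10×7.9314 + ½×0.09×7.9314² = 67.0752.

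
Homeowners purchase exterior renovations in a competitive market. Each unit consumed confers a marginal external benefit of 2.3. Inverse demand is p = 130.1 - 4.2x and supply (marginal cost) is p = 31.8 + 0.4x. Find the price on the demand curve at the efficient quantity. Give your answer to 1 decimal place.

P = 38.2

Social marginal benefit = demand + MEB = 132.4 - 4.2x.
Set SMB = MC: 132.4 - 4.2x = 31.8 + 0.4x → x* = 21.8696.
Consumer price on the demand curve at x*: 130.1 − 4.2×21.8696 = 38.2477.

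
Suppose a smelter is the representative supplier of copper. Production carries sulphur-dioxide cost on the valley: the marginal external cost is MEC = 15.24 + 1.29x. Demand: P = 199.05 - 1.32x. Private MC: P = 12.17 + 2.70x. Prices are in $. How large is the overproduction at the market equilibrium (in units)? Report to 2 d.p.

Market equilibrium (private): 12.17 + 2.70x = 199.05 - 1.32x → x_m = 46.4876.
Social marginal cost = private MC + MEC = 27.41 + 3.99x.
Set SMC = demand: 27.41 + 3.99x = 199.05 - 1.32x → x* = 32.3239.
Gap = |46.4876 − 32.3239| = 14.1637.

14.16 units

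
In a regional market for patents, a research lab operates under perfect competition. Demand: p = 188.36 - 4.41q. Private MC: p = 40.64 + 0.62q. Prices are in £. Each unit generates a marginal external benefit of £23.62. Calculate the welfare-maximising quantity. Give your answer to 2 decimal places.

Social marginal cost = private MC − MEB = 17.02 + 0.62q.
Set SMC = demand: 17.02 + 0.62q = 188.36 - 4.41q → q* = 34.0636.

q* = 34.06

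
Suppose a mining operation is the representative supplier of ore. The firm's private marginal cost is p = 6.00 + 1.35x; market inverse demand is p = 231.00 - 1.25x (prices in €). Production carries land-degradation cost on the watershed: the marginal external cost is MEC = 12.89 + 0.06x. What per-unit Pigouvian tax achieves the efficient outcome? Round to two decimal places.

Social marginal cost = private MC + MEC = 18.89 + 1.41x.
Set SMC = demand: 18.89 + 1.41x = 231.00 - 1.25x → x* = 79.7406.
The Pigouvian tax equals MEC at x*: 12.89 + 0.06×79.7406 = 17.6744.

tax = €17.67 per unit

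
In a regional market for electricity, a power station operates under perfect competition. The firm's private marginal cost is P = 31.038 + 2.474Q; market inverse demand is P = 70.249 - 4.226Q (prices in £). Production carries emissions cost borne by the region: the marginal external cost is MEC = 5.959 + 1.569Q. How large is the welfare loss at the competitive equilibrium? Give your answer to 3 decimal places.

DWL = £13.863

Market equilibrium (private): 31.038 + 2.474Q = 70.249 - 4.226Q → Q_m = 5.8524.
Social marginal cost = private MC + MEC = 36.997 + 4.043Q.
Set SMC = demand: 36.997 + 4.043Q = 70.249 - 4.226Q → Q* = 4.0213.
The loss is the area between SMC and demand from Q* to Q_m; with linear curves that's a triangle of height MEC(Q_m).
DWL = ½ × 1.8311 × 15.1414 = 13.8627.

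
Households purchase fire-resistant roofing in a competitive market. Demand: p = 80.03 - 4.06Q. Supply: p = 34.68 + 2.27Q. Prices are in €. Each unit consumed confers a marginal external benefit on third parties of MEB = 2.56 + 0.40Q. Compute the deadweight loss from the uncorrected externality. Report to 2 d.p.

Market equilibrium (private): 34.68 + 2.27Q = 80.03 - 4.06Q → Q_m = 7.1643.
Social marginal benefit = demand + MEB = 82.59 - 3.66Q.
Set SMB = MC: 82.59 - 3.66Q = 34.68 + 2.27Q → Q* = 8.0793.
Height of the DWL triangle at Q_m is SMB(Q_m) − MC(Q_m) = MEB(Q_m) = 5.4257.
DWL = ½ × 0.9150 × 5.4257 = 2.4823.

DWL = €2.48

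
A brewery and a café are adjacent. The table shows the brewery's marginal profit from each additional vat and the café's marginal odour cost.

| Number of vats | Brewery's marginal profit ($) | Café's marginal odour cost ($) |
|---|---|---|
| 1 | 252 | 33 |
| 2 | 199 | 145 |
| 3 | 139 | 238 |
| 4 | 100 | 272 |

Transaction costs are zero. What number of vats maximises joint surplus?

Bargaining reaches the level where marginal profit last exceeds marginal odour cost.
That holds through level 2 (199 ≥ 145) but not at 3 (139 < 238).

2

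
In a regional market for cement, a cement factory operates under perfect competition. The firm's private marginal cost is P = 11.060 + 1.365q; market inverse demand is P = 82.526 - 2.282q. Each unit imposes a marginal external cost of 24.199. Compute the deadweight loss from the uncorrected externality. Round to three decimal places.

Market equilibrium (private): 11.060 + 1.365q = 82.526 - 2.282q → q_m = 19.5958.
Social marginal cost = private MC + MEC = 35.259 + 1.365q.
Set SMC = demand: 35.259 + 1.365q = 82.526 - 2.282q → q* = 12.9605.
The welfare-loss triangle has base |q_m − q*| and height MEC(q_m) (the vertical gap between SMC and demand is zero at q* and MEC at q_m).
DWL = ½ × 6.6353 × 24.1990 = 80.2838.

DWL = 80.284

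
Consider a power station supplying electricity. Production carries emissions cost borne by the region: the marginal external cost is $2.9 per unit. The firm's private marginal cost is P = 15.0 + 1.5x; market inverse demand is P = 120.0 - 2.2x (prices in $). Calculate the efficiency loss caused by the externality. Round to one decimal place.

Market equilibrium (private): 15.0 + 1.5x = 120.0 - 2.2x → x_m = 28.3784.
Social marginal cost = private MC + MEC = 17.9 + 1.5x.
Set SMC = demand: 17.9 + 1.5x = 120.0 - 2.2x → x* = 27.5946.
The welfare-loss triangle has base |x_m − x*| and height MEC(x_m) (the vertical gap between SMC and demand is zero at x* and MEC at x_m).
DWL = ½ × 0.7838 × 2.9000 = 1.1365.

DWL = $1.1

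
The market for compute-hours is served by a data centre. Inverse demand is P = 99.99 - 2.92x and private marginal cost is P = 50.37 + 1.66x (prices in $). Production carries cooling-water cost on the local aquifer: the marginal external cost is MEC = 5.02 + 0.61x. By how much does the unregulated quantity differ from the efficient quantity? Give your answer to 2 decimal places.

2.24 units

Market equilibrium (private): 50.37 + 1.66x = 99.99 - 2.92x → x_m = 10.8341.
Social marginal cost = private MC + MEC = 55.39 + 2.27x.
Set SMC = demand: 55.39 + 2.27x = 99.99 - 2.92x → x* = 8.5934.
Gap = |10.8341 − 8.5934| = 2.2407.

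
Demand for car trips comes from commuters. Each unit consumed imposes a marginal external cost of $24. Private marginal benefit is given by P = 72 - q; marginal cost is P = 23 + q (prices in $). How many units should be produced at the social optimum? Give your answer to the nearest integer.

Social marginal benefit = demand − MEC = 48 - q.
Set SMB = MC: 48 - q = 23 + q → q* = 12.5000.

q* = 13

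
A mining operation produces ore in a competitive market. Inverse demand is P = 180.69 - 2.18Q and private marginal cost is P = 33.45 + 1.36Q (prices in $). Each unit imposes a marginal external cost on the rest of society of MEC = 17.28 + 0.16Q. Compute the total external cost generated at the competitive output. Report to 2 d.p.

$857.13

Market equilibrium (private): 33.45 + 1.36Q = 180.69 - 2.18Q → Q_m = 41.5932.
Total external cost = ∫₀^{Q_m} (17.28 + 0.16Q) dQ = 17.28×41.5932 + ½×0.16×41.5932² = 857.1300.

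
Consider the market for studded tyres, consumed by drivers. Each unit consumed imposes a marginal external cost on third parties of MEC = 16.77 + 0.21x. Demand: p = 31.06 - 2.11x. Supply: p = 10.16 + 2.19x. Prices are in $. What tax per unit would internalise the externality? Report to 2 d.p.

Social marginal benefit = demand − MEC = 14.29 - 2.32x.
Set SMB = MC: 14.29 - 2.32x = 10.16 + 2.19x → x* = 0.9157.
The Pigouvian tax equals MEC at x*: 16.77 + 0.21×0.9157 = 16.9623.

tax = $16.96 per unit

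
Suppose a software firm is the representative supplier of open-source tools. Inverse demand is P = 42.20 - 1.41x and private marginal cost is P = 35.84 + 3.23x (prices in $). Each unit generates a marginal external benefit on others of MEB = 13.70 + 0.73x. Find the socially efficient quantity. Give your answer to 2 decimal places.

x* = 5.13

Social marginal cost = private MC − MEB = 22.14 + 2.50x.
Set SMC = demand: 22.14 + 2.50x = 42.20 - 1.41x → x* = 5.1304.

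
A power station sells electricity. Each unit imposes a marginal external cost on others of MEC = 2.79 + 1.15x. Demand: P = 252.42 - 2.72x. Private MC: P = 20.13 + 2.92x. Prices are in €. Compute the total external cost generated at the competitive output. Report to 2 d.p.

Market equilibrium (private): 20.13 + 2.92x = 252.42 - 2.72x → x_m = 41.1862.
Total external cost = ∫₀^{x_m} (2.79 + 1.15x) dx = 2.79×41.1862 + ½×1.15×41.1862² = 1090.2838.

€1090.28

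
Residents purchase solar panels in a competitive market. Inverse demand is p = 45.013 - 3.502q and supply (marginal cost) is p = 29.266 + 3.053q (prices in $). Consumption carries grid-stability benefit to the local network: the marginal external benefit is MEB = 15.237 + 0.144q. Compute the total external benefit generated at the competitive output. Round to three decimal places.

$37.019

Market equilibrium (private): 29.266 + 3.053q = 45.013 - 3.502q → q_m = 2.4023.
Total external benefit = ∫₀^{q_m} (15.237 + 0.144q) dq = 15.237×2.4023 + ½×0.144×2.4023² = 37.0194.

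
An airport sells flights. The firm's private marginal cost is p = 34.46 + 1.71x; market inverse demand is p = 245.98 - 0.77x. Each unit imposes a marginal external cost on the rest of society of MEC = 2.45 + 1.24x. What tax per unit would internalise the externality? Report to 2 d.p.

Social marginal cost = private MC + MEC = 36.91 + 2.95x.
Set SMC = demand: 36.91 + 2.95x = 245.98 - 0.77x → x* = 56.2016.
The Pigouvian tax equals MEC at x*: 2.45 + 1.24×56.2016 = 72.1400.

tax = 72.14 per unit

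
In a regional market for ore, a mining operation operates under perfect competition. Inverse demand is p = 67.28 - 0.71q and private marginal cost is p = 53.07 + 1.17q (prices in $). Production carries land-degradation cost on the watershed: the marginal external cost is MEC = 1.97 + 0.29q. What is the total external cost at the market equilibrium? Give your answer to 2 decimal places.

$23.17

Market equilibrium (private): 53.07 + 1.17q = 67.28 - 0.71q → q_m = 7.5585.
Total external cost = ∫₀^{q_m} (1.97 + 0.29q) dq = 1.97×7.5585 + ½×0.29×7.5585² = 23.1742.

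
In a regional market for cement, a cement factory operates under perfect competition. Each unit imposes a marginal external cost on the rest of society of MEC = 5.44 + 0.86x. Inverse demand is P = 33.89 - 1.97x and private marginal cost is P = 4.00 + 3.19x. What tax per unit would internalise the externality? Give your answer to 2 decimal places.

tax = 8.93 per unit

Social marginal cost = private MC + MEC = 9.44 + 4.05x.
Set SMC = demand: 9.44 + 4.05x = 33.89 - 1.97x → x* = 4.0615.
The Pigouvian tax equals MEC at x*: 5.44 + 0.86×4.0615 = 8.9329.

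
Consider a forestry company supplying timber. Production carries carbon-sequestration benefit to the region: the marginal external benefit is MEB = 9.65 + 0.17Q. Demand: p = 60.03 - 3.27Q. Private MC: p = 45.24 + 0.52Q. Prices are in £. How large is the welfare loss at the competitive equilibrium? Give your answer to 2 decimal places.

Market equilibrium (private): 45.24 + 0.52Q = 60.03 - 3.27Q → Q_m = 3.9024.
Social marginal cost = private MC − MEB = 35.59 + 0.35Q.
Set SMC = demand: 35.59 + 0.35Q = 60.03 - 3.27Q → Q* = 6.7514.
The loss is the area between SMC and demand from Q* to Q_m; with linear curves that's a triangle of height MEB(Q_m).
DWL = ½ × 2.8490 × 10.3134 = 14.6914.

DWL = £14.69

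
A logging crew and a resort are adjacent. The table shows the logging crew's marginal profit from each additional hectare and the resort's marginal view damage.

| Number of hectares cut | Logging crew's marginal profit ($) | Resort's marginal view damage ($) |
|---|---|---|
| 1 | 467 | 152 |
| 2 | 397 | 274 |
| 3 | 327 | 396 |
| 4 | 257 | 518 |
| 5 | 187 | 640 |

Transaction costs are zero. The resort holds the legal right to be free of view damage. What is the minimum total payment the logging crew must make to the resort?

$426

Efficient level: marginal profit ≥ marginal view damage through level 2, so k* = 2.
With the resort holding the right, the logging crew must at least compensate total damage at k*: 152 + 274 = 426.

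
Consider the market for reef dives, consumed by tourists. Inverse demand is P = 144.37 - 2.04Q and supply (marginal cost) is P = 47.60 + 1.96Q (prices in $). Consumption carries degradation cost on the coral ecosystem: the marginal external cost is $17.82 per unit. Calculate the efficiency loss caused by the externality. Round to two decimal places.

Market equilibrium (private): 47.60 + 1.96Q = 144.37 - 2.04Q → Q_m = 24.1925.
Social marginal benefit = demand − MEC = 126.55 - 2.04Q.
Set SMB = MC: 126.55 - 2.04Q = 47.60 + 1.96Q → Q* = 19.7375.
The loss is the area between SMB and MC from Q* to Q_m; with linear curves that's a triangle of height MEC(Q_m).
DWL = ½ × 4.4550 × 17.8200 = 39.6941.

DWL = $39.69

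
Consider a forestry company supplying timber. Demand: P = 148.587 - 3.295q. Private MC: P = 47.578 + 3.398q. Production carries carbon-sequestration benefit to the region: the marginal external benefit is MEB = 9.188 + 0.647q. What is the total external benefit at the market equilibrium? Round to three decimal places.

Market equilibrium (private): 47.578 + 3.398q = 148.587 - 3.295q → q_m = 15.0917.
Total external benefit = ∫₀^{q_m} (9.188 + 0.647q) dq = 9.188×15.0917 + ½×0.647×15.0917² = 212.3427.

212.343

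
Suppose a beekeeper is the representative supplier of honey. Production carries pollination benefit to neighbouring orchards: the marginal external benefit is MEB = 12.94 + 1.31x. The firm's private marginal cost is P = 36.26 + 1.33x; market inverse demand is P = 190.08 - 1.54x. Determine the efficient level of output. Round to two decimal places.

x* = 106.90

Social marginal cost = private MC − MEB = 23.32 + 0.02x.
Set SMC = demand: 23.32 + 0.02x = 190.08 - 1.54x → x* = 106.8974.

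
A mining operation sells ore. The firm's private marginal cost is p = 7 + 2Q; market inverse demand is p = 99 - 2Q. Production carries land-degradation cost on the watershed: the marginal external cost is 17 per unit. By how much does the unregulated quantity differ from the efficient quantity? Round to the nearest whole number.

Market equilibrium (private): 7 + 2Q = 99 - 2Q → Q_m = 23.0000.
Social marginal cost = private MC + MEC = 24 + 2Q.
Set SMC = demand: 24 + 2Q = 99 - 2Q → Q* = 18.7500.
Gap = |23.0000 − 18.7500| = 4.2500.

4 units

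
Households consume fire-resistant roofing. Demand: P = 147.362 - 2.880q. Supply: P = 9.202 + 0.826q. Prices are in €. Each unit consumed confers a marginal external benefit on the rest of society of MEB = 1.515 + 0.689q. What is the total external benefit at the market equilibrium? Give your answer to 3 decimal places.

€535.267

Market equilibrium (private): 9.202 + 0.826q = 147.362 - 2.880q → q_m = 37.2801.
Total external benefit = ∫₀^{q_m} (1.515 + 0.689q) dq = 1.515×37.2801 + ½×0.689×37.2801² = 535.2675.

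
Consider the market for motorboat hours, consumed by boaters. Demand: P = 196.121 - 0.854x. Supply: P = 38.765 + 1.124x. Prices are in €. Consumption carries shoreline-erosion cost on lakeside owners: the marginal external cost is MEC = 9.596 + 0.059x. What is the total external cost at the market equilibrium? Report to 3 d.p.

€950.088

Market equilibrium (private): 38.765 + 1.124x = 196.121 - 0.854x → x_m = 79.5531.
Total external cost = ∫₀^{x_m} (9.596 + 0.059x) dx = 9.596×79.5531 + ½×0.059×79.5531² = 950.0881.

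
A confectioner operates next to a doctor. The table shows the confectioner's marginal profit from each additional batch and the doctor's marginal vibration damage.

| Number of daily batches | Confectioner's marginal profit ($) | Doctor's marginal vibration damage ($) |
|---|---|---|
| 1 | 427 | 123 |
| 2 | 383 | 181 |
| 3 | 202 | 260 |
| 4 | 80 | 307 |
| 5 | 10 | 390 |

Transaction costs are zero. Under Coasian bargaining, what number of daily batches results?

Bargaining reaches the level where marginal profit last exceeds marginal vibration damage.
That holds through level 2 (383 ≥ 181) but not at 3 (202 < 260).

2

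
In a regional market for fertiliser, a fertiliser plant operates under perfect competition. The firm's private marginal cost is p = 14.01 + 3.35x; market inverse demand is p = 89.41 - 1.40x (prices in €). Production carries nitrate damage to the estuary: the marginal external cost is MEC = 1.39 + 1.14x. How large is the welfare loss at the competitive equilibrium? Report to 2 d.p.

Market equilibrium (private): 14.01 + 3.35x = 89.41 - 1.40x → x_m = 15.8737.
Social marginal cost = private MC + MEC = 15.40 + 4.49x.
Set SMC = demand: 15.40 + 4.49x = 89.41 - 1.40x → x* = 12.5654.
The welfare-loss triangle has base |x_m − x*| and height MEC(x_m) (the vertical gap between SMC and demand is zero at x* and MEC at x_m).
DWL = ½ × 3.3083 × 19.4860 = 32.2328.

DWL = €32.23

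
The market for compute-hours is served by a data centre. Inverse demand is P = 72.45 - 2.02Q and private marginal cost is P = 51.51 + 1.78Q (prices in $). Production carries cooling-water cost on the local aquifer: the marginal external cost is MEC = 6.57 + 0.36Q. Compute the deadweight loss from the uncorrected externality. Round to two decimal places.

Market equilibrium (private): 51.51 + 1.78Q = 72.45 - 2.02Q → Q_m = 5.5105.
Social marginal cost = private MC + MEC = 58.08 + 2.14Q.
Set SMC = demand: 58.08 + 2.14Q = 72.45 - 2.02Q → Q* = 3.4543.
The welfare-loss triangle has base |Q_m − Q*| and height MEC(Q_m) (the vertical gap between SMC and demand is zero at Q* and MEC at Q_m).
DWL = ½ × 2.0562 × 8.5538 = 8.7942.

DWL = $8.79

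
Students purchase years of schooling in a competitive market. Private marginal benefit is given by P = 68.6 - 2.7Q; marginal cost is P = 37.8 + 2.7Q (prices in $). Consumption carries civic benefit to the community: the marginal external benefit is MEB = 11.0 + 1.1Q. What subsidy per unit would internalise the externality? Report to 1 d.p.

subsidy = $21.7 per unit

Social marginal benefit = demand + MEB = 79.6 - 1.6Q.
Set SMB = MC: 79.6 - 1.6Q = 37.8 + 2.7Q → Q* = 9.7209.
The Pigouvian subsidy equals MEB at Q*: 11.0 + 1.1×9.7209 = 21.6930.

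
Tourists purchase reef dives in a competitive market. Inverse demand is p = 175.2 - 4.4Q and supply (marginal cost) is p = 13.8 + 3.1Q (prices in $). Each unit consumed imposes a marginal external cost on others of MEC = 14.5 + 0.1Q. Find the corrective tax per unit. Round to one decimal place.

tax = $16.4 per unit

Social marginal benefit = demand − MEC = 160.7 - 4.5Q.
Set SMB = MC: 160.7 - 4.5Q = 13.8 + 3.1Q → Q* = 19.3289.
The Pigouvian tax equals MEC at Q*: 14.5 + 0.1×19.3289 = 16.4329.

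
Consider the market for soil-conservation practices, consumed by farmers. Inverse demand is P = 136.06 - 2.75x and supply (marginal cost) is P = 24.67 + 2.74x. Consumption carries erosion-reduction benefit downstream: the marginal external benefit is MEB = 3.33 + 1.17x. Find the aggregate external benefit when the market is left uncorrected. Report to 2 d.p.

Market equilibrium (private): 24.67 + 2.74x = 136.06 - 2.75x → x_m = 20.2896.
Total external benefit = ∫₀^{x_m} (3.33 + 1.17x) dx = 3.33×20.2896 + ½×1.17×20.2896² = 308.3901.

308.39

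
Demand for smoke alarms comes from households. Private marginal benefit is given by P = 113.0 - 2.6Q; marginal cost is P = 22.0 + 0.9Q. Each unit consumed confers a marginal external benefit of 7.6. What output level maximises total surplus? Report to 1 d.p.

Social marginal benefit = demand + MEB = 120.6 - 2.6Q.
Set SMB = MC: 120.6 - 2.6Q = 22.0 + 0.9Q → Q* = 28.1714.

Q* = 28.2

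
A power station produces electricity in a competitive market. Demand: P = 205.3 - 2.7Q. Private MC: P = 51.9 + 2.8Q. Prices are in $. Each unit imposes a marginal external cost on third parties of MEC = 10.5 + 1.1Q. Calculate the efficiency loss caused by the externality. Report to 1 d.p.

Market equilibrium (private): 51.9 + 2.8Q = 205.3 - 2.7Q → Q_m = 27.8909.
Social marginal cost = private MC + MEC = 62.4 + 3.9Q.
Set SMC = demand: 62.4 + 3.9Q = 205.3 - 2.7Q → Q* = 21.6515.
Between Q* and Q_m the wedge SMC − demand runs linearly from 0 to MEC(Q_m), so the loss is a triangle.
DWL = ½ × 6.2394 × 41.1800 = 128.4692.

DWL = $128.5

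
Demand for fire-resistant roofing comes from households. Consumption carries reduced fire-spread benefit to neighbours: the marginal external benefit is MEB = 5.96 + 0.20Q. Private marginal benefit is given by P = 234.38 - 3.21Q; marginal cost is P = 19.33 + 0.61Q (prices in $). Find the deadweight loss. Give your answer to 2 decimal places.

Market equilibrium (private): 19.33 + 0.61Q = 234.38 - 3.21Q → Q_m = 56.2958.
Social marginal benefit = demand + MEB = 240.34 - 3.01Q.
Set SMB = MC: 240.34 - 3.01Q = 19.33 + 0.61Q → Q* = 61.0525.
Height of the DWL triangle at Q_m is SMB(Q_m) − MC(Q_m) = MEB(Q_m) = 17.2192.
DWL = ½ × 4.7567 × 17.2192 = 40.9533.

DWL = $40.95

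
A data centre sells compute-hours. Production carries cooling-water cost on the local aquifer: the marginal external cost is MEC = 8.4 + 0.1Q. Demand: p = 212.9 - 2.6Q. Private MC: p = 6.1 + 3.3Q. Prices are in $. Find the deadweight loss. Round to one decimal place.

DWL = $11.8

Market equilibrium (private): 6.1 + 3.3Q = 212.9 - 2.6Q → Q_m = 35.0508.
Social marginal cost = private MC + MEC = 14.5 + 3.4Q.
Set SMC = demand: 14.5 + 3.4Q = 212.9 - 2.6Q → Q* = 33.0667.
Height of the DWL triangle at Q_m is SMC(Q_m) − demand(Q_m) = MEC(Q_m) = 11.9051.
DWL = ½ × 1.9841 × 11.9051 = 11.8105.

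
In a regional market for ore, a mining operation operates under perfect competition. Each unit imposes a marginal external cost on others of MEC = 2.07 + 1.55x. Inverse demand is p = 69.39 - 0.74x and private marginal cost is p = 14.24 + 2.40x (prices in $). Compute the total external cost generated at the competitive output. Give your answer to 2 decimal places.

Market equilibrium (private): 14.24 + 2.40x = 69.39 - 0.74x → x_m = 17.5637.
Total external cost = ∫₀^{x_m} (2.07 + 1.55x) dx = 2.07×17.5637 + ½×1.55×17.5637² = 275.4316.

$275.43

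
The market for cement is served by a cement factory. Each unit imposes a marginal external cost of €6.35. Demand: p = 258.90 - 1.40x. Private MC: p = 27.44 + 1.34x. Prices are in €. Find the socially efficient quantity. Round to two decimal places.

Social marginal cost = private MC + MEC = 33.79 + 1.34x.
Set SMC = demand: 33.79 + 1.34x = 258.90 - 1.40x → x* = 82.1569.

x* = 82.16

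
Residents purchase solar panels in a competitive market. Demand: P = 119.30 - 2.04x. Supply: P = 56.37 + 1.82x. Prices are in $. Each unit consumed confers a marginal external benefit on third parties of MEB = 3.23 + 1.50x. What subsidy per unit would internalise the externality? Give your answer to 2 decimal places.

Social marginal benefit = demand + MEB = 122.53 - 0.54x.
Set SMB = MC: 122.53 - 0.54x = 56.37 + 1.82x → x* = 28.0339.
The Pigouvian subsidy equals MEB at x*: 3.23 + 1.50×28.0339 = 45.2809.

subsidy = $45.28 per unit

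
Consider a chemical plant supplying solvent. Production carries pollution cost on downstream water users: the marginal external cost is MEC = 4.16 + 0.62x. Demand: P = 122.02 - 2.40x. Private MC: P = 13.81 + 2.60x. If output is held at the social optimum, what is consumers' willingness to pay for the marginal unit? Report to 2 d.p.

Social marginal cost = private MC + MEC = 17.97 + 3.22x.
Set SMC = demand: 17.97 + 3.22x = 122.02 - 2.40x → x* = 18.5142.
Consumer price on the demand curve at x*: 122.02 − 2.40×18.5142 = 77.5859.

P = 77.59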